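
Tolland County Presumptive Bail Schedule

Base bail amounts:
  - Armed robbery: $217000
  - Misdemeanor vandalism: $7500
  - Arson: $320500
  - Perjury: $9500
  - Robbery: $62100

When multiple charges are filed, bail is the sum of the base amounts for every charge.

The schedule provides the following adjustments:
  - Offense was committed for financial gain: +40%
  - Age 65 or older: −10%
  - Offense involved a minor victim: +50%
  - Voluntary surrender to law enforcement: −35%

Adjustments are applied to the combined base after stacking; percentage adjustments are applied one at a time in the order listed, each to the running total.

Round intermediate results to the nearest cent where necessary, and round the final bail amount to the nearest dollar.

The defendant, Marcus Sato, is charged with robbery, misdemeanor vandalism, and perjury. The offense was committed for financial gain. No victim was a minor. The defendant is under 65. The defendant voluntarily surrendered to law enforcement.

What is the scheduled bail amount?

Base amounts from the schedule: robbery $62100; misdemeanor vandalism $7500; perjury $9500.
Stacking rule: sum of all bases. $62100 + $7500 + $9500 = $79100.
Offense was committed for financial gain (+40%): $79100 × 1.4 = $110740.
Voluntary surrender to law enforcement (−35%): $110740 × 0.65 = $71981.

$71981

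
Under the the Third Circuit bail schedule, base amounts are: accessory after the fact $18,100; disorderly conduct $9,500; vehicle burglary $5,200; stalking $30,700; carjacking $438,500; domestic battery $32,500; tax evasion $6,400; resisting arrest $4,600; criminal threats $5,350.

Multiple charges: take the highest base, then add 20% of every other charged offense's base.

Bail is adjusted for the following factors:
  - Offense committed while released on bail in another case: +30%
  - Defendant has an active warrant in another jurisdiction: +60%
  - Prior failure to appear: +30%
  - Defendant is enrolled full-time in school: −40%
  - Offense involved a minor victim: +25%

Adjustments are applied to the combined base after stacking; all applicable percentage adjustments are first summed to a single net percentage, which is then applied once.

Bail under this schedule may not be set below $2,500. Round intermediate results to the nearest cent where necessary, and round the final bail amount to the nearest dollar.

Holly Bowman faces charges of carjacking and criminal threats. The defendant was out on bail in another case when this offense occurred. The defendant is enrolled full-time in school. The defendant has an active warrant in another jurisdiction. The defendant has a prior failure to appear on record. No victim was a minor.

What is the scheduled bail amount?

$791,226

Base amounts from the schedule: carjacking $438,500; criminal threats $5,350.
Stacking rule: highest base plus 20% of each additional charge. Highest is carjacking at $438,500. Additional: $5,350 × 20% = $1,070. Combined base = $438,500 + $1,070 = $439,570.
Net percentage adjustment: +30% +60% +30% −40% = +80%. $439,570 × 1.8 = $791,226.
$791,226 is at or above the $2,500 minimum.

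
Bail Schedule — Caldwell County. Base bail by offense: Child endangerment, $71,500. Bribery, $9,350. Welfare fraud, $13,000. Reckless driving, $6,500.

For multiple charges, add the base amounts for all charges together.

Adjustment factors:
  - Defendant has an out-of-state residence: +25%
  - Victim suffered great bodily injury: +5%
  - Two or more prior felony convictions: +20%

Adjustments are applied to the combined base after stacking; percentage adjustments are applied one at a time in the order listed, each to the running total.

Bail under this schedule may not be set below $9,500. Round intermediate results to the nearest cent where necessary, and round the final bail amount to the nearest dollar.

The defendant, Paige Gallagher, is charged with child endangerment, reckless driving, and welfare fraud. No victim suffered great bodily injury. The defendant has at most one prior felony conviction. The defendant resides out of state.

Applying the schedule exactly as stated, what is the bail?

$113,750

Base amounts from the schedule: child endangerment $71,500; reckless driving $6,500; welfare fraud $13,000.
Stacking rule: sum of all bases. $71,500 + $6,500 + $13,000 = $91,000.
Defendant has an out-of-state residence (+25%): $91,000 × 1.25 = $113,750.
$113,750 is at or above the $9,500 minimum.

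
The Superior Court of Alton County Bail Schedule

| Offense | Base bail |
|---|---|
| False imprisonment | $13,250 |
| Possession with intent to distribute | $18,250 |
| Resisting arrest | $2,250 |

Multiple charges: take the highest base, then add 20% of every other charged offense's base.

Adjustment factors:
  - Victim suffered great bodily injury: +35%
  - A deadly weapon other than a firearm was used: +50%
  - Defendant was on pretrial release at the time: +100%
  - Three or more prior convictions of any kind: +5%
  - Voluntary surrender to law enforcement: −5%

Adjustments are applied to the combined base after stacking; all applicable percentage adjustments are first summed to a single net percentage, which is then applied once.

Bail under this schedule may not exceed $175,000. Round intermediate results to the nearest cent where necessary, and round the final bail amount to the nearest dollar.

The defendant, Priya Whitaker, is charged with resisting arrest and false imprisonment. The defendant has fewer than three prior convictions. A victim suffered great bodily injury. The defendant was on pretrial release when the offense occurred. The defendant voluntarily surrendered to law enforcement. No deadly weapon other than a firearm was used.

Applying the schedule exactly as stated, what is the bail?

Base amounts from the schedule: resisting arrest $2,250; false imprisonment $13,250.
Stacking rule: highest base plus 20% of each additional charge. Highest is false imprisonment at $13,250. Additional: $2,250 × 20% = $450. Combined base = $13,250 + $450 = $13,700.
Net percentage adjustment: +35% +100% −5% = +130%. $13,700 × 2.3 = $31,510.
$31,510 is within the $175,000 maximum.

$31,510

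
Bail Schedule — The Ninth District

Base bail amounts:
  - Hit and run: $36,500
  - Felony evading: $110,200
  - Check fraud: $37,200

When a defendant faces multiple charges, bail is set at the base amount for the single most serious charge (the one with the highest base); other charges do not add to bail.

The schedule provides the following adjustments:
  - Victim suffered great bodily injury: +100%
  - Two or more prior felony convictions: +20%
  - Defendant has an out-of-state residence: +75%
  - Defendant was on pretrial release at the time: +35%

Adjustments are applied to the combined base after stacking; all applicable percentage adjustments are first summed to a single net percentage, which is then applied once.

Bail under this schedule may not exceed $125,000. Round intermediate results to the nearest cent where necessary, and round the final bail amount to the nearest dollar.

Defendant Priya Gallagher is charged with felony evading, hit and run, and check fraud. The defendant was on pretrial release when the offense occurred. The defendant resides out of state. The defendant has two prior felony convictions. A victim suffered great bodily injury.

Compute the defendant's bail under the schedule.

Base amounts from the schedule: felony evading $110,200; hit and run $36,500; check fraud $37,200.
Stacking rule: use the highest base only. Highest is felony evading at $110,200. Combined base = $110,200.
Net percentage adjustment: +100% +20% +75% +35% = +230%. $110,200 × 3.3 = $363,660.
Result $363,660 exceeds the maximum of $125,000; bail is capped at $125,000.

$125,000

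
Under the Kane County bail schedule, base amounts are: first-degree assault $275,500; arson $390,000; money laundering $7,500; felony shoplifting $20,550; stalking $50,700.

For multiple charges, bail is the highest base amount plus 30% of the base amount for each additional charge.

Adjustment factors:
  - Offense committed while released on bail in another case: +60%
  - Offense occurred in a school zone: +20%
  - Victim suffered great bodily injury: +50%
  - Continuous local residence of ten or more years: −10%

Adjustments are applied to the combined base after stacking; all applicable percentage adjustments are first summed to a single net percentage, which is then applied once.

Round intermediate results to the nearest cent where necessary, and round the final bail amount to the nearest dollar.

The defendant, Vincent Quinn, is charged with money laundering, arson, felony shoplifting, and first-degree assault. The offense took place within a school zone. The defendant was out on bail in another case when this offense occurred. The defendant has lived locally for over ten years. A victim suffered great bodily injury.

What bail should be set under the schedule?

Base amounts from the schedule: money laundering $7,500; arson $390,000; felony shoplifting $20,550; first-degree assault $275,500.
Stacking rule: highest base plus 30% of each additional charge. Highest is arson at $390,000. Additional: $7,500 × 30% = $2,250; $20,550 × 30% = $6,165; $275,500 × 30% = $82,650. Combined base = $390,000 + $91,065 = $481,065.
Net percentage adjustment: +60% +20% +50% −10% = +120%. $481,065 × 2.2 = $1,058,343.

$1,058,343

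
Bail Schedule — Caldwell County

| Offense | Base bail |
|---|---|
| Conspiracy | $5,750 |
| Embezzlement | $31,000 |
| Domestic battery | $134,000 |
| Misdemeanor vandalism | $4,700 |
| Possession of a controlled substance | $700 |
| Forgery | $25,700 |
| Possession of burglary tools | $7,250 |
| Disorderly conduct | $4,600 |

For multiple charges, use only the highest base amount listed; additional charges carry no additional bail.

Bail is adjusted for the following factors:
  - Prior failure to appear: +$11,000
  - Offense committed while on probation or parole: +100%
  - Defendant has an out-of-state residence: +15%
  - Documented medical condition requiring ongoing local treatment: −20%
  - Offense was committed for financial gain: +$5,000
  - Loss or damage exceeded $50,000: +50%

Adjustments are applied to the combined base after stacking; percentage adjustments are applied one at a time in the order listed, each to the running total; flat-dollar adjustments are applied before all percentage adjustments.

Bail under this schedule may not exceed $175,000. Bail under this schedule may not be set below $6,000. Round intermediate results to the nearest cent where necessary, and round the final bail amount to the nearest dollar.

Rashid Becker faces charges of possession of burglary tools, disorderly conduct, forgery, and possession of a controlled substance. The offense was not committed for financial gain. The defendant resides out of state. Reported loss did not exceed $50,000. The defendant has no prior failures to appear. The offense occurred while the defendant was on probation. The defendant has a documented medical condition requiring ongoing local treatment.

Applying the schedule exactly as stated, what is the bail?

$47,288

Base amounts from the schedule: possession of burglary tools $7,250; disorderly conduct $4,600; forgery $25,700; possession of a controlled substance $700.
Stacking rule: use the highest base only. Highest is forgery at $25,700. Combined base = $25,700.
Offense committed while on probation or parole (+100%): $25,700 × 2 = $51,400.
Defendant has an out-of-state residence (+15%): $51,400 × 1.15 = $59,110.
Documented medical condition requiring ongoing local treatment (−20%): $59,110 × 0.8 = $47,288.
$47,288 is within the $175,000 maximum.
$47,288 is at or above the $6,000 minimum.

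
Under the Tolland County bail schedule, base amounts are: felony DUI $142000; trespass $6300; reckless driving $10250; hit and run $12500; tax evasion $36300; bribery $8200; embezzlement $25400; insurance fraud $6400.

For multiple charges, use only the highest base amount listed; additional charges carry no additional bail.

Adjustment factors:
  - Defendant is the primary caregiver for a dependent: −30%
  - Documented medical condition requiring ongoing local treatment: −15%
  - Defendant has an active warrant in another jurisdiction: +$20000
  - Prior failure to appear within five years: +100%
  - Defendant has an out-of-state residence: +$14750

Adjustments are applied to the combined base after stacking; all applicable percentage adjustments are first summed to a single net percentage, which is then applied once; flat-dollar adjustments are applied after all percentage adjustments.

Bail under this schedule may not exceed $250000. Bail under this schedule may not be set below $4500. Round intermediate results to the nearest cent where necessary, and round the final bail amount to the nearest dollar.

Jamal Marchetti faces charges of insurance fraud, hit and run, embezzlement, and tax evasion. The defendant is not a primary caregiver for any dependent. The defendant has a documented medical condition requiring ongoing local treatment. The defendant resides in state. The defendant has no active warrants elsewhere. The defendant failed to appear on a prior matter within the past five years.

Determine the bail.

$67155

Base amounts from the schedule: insurance fraud $6400; hit and run $12500; embezzlement $25400; tax evasion $36300.
Stacking rule: use the highest base only. Highest is tax evasion at $36300. Combined base = $36300.
Net percentage adjustment: −15% +100% = +85%. $36300 × 1.85 = $67155.
$67155 is within the $250000 maximum.
$67155 is at or above the $4500 minimum.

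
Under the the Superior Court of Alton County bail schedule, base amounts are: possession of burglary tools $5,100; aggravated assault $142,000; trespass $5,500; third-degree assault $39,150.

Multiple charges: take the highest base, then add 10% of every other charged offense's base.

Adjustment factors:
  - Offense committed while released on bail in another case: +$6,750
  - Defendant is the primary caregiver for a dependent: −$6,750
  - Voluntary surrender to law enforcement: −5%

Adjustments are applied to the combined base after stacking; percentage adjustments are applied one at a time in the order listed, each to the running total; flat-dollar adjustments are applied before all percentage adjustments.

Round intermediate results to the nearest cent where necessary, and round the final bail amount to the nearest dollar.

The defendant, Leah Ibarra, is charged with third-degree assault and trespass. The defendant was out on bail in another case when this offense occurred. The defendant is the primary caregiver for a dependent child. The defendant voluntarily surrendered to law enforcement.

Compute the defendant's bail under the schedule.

Base amounts from the schedule: third-degree assault $39,150; trespass $5,500.
Stacking rule: highest base plus 10% of each additional charge. Highest is third-degree assault at $39,150. Additional: $5,500 × 10% = $550. Combined base = $39,150 + $550 = $39,700.
Offense committed while released on bail in another case (+$6,750 flat): $39,700 + $6,750 = $46,450.
Defendant is the primary caregiver for a dependent (−$6,750 flat): $46,450 − $6,750 = $39,700.
Voluntary surrender to law enforcement (−5%): $39,700 × 0.95 = $37,715.

$37,715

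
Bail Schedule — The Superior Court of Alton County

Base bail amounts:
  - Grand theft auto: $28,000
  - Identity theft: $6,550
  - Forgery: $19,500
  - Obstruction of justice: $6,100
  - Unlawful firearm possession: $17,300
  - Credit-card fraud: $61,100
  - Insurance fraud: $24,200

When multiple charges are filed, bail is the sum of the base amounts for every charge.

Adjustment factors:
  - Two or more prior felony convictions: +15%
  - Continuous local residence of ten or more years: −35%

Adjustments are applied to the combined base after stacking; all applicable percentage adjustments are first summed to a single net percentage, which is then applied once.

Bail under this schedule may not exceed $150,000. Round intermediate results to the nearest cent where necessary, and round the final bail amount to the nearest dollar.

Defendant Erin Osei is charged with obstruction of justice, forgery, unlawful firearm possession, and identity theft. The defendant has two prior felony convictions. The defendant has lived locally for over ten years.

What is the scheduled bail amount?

Base amounts from the schedule: obstruction of justice $6,100; forgery $19,500; unlawful firearm possession $17,300; identity theft $6,550.
Stacking rule: sum of all bases. $6,100 + $19,500 + $17,300 + $6,550 = $49,450.
Net percentage adjustment: +15% −35% = −20%. $49,450 × 0.8 = $39,560.
$39,560 is within the $150,000 maximum.

$39,560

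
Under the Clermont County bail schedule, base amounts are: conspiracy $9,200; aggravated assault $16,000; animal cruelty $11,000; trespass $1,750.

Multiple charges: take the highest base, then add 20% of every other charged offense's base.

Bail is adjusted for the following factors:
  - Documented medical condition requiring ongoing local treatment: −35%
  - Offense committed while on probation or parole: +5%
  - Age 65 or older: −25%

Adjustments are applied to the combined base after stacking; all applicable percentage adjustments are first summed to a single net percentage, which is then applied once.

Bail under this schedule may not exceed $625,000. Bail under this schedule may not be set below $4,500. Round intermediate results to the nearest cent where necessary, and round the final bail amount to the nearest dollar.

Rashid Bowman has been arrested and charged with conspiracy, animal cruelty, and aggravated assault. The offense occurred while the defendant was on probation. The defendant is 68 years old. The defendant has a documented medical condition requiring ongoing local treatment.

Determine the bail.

$9,018

Base amounts from the schedule: conspiracy $9,200; animal cruelty $11,000; aggravated assault $16,000.
Stacking rule: highest base plus 20% of each additional charge. Highest is aggravated assault at $16,000. Additional: $9,200 × 20% = $1,840; $11,000 × 20% = $2,200. Combined base = $16,000 + $4,040 = $20,040.
Net percentage adjustment: −35% +5% −25% = −55%. $20,040 × 0.45 = $9,018.
$9,018 is within the $625,000 maximum.
$9,018 is at or above the $4,500 minimum.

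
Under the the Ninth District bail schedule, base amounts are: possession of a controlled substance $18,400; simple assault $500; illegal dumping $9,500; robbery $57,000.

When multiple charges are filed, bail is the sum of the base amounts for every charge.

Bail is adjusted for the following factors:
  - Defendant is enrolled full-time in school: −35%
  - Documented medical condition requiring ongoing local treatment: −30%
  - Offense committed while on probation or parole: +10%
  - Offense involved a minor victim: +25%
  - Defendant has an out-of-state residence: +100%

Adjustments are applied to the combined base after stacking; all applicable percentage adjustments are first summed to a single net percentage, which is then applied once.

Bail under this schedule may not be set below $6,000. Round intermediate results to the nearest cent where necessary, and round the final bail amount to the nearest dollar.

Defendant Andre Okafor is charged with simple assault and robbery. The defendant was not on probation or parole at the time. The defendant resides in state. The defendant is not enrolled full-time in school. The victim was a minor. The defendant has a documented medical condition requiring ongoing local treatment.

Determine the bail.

Base amounts from the schedule: simple assault $500; robbery $57,000.
Stacking rule: sum of all bases. $500 + $57,000 = $57,500.
Net percentage adjustment: −30% +25% = −5%. $57,500 × 0.95 = $54,625.
$54,625 is at or above the $6,000 minimum.

$54,625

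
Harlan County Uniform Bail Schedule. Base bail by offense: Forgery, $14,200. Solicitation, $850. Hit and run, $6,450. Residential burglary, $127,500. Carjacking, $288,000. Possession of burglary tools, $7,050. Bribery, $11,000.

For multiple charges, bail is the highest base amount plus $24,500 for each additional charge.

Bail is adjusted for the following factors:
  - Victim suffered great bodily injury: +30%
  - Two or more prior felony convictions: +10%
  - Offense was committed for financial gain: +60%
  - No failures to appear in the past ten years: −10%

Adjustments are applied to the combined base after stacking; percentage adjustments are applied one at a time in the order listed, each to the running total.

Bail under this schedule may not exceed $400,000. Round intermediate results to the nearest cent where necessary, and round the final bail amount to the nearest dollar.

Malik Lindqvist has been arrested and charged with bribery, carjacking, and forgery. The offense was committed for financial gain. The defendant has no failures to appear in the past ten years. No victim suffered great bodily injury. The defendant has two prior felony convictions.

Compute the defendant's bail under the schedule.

$400,000

Base amounts from the schedule: bribery $11,000; carjacking $288,000; forgery $14,200.
Stacking rule: highest base plus $24,500 per additional charge. Highest is carjacking at $288,000; 2 additional charges → +$49,000. Combined base = $337,000.
Two or more prior felony convictions (+10%): $337,000 × 1.1 = $370,700.
Offense was committed for financial gain (+60%): $370,700 × 1.6 = $593,120.
No failures to appear in the past ten years (−10%): $593,120 × 0.9 = $533,808.
Result $533,808 exceeds the maximum of $400,000; bail is capped at $400,000.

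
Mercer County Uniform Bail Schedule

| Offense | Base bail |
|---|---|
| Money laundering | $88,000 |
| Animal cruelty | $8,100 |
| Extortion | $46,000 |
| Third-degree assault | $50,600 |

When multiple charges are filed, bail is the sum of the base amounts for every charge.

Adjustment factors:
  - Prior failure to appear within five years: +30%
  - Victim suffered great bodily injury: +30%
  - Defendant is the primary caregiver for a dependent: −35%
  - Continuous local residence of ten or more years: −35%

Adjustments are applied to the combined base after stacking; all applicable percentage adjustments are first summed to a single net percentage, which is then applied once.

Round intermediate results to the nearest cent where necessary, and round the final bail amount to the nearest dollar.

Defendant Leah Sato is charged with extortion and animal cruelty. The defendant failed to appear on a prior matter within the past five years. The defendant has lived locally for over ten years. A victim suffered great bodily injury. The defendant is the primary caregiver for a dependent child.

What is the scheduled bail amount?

$48,690

Base amounts from the schedule: extortion $46,000; animal cruelty $8,100.
Stacking rule: sum of all bases. $46,000 + $8,100 = $54,100.
Net percentage adjustment: +30% +30% −35% −35% = −10%. $54,100 × 0.9 = $48,690.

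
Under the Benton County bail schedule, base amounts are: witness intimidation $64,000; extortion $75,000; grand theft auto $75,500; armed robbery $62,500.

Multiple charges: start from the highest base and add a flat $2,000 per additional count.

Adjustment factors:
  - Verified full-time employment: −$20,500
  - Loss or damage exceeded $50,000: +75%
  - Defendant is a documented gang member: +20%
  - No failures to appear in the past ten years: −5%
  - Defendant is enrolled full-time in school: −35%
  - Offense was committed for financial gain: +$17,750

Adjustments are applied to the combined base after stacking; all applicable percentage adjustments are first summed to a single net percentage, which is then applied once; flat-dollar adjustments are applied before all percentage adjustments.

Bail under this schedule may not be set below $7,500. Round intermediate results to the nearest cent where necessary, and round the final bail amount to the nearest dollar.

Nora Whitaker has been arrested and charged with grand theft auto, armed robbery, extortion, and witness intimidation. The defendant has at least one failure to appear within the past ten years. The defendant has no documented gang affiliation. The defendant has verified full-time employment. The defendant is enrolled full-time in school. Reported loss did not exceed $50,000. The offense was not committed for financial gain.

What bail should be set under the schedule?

Base amounts from the schedule: grand theft auto $75,500; armed robbery $62,500; extortion $75,000; witness intimidation $64,000.
Stacking rule: highest base plus $2,000 per additional charge. Highest is grand theft auto at $75,500; 3 additional charges → +$6,000. Combined base = $81,500.
Verified full-time employment (−$20,500 flat): $81,500 − $20,500 = $61,000.
Defendant is enrolled full-time in school (−35%): $61,000 × 0.65 = $39,650.
$39,650 is at or above the $7,500 minimum.

$39,650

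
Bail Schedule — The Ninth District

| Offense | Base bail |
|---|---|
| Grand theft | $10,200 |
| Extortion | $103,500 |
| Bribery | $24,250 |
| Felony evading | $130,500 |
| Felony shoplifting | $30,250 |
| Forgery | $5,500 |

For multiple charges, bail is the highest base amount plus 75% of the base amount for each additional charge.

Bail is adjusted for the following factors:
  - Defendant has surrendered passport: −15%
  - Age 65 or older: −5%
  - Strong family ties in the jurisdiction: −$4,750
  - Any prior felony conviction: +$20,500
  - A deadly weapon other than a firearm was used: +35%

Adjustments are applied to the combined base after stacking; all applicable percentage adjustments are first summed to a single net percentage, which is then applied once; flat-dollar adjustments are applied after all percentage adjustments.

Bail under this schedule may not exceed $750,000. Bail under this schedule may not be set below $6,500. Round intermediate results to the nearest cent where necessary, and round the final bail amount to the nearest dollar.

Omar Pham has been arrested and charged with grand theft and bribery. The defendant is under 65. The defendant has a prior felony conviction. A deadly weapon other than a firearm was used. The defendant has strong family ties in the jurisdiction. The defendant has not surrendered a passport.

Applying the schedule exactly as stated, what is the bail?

$58,815

Base amounts from the schedule: grand theft $10,200; bribery $24,250.
Stacking rule: highest base plus 75% of each additional charge. Highest is bribery at $24,250. Additional: $10,200 × 75% = $7,650. Combined base = $24,250 + $7,650 = $31,900.
A deadly weapon other than a firearm was used (+35%): $31,900 × 1.35 = $43,065.
Strong family ties in the jurisdiction (−$4,750 flat): $43,065 − $4,750 = $38,315.
Any prior felony conviction (+$20,500 flat): $38,315 + $20,500 = $58,815.
$58,815 is within the $750,000 maximum.
$58,815 is at or above the $6,500 minimum.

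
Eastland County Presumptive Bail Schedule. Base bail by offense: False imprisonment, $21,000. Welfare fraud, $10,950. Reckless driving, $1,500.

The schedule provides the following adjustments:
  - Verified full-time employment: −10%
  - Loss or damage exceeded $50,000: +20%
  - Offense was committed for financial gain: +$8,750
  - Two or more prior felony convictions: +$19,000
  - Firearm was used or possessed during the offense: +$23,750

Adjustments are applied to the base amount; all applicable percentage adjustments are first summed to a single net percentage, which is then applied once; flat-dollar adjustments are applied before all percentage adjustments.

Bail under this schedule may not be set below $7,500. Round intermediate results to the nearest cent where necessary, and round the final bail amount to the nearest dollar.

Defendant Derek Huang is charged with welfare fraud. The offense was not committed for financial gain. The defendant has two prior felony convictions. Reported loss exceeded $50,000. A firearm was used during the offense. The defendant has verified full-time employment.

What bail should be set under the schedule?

Base amounts from the schedule: welfare fraud $10,950.
Single charge. Combined base = $10,950.
Two or more prior felony convictions (+$19,000 flat): $10,950 + $19,000 = $29,950.
Firearm was used or possessed during the offense (+$23,750 flat): $29,950 + $23,750 = $53,700.
Net percentage adjustment: −10% +20% = +10%. $53,700 × 1.1 = $59,070.
$59,070 is at or above the $7,500 minimum.

$59,070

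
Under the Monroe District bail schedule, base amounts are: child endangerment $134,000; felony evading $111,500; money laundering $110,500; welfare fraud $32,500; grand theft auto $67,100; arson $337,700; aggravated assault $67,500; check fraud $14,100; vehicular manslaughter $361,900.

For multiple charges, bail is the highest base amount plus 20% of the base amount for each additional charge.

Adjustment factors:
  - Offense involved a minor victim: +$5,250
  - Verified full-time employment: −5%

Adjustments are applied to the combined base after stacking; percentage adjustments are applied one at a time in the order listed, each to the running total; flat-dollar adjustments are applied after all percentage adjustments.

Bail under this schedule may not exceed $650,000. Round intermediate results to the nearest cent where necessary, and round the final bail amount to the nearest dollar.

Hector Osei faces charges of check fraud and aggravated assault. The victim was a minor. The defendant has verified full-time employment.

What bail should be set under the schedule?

$72,054

Base amounts from the schedule: check fraud $14,100; aggravated assault $67,500.
Stacking rule: highest base plus 20% of each additional charge. Highest is aggravated assault at $67,500. Additional: $14,100 × 20% = $2,820. Combined base = $67,500 + $2,820 = $70,320.
Verified full-time employment (−5%): $70,320 × 0.95 = $66,804.
Offense involved a minor victim (+$5,250 flat): $66,804 + $5,250 = $72,054.
$72,054 is within the $650,000 maximum.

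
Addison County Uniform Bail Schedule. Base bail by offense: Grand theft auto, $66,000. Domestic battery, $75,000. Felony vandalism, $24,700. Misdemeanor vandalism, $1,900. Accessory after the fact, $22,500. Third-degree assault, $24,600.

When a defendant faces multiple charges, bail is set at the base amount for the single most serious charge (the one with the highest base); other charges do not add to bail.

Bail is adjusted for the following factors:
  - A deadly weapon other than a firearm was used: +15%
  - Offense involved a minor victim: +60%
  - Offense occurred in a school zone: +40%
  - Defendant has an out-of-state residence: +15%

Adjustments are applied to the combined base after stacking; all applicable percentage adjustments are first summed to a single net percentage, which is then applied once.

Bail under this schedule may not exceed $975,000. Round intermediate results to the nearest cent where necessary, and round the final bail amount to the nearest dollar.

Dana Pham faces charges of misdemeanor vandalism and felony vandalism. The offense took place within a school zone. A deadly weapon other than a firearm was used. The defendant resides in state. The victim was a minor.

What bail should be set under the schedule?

$53,105

Base amounts from the schedule: misdemeanor vandalism $1,900; felony vandalism $24,700.
Stacking rule: use the highest base only. Highest is felony vandalism at $24,700. Combined base = $24,700.
Net percentage adjustment: +15% +60% +40% = +115%. $24,700 × 2.15 = $53,105.
$53,105 is within the $975,000 maximum.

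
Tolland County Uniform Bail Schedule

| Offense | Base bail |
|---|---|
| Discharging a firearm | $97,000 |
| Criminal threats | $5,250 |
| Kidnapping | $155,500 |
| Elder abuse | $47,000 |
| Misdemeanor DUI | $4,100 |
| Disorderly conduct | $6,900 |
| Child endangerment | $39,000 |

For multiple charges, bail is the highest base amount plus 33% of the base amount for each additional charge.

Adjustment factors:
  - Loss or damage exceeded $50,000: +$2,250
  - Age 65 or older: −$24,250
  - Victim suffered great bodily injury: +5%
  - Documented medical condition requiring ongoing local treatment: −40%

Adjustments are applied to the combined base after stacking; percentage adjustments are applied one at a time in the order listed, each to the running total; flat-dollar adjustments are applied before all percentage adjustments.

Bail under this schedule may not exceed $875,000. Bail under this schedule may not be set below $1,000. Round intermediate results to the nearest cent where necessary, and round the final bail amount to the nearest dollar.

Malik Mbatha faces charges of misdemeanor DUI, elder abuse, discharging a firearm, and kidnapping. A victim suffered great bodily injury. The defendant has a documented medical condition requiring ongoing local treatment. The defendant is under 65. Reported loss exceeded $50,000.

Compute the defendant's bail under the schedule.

$130,172

Base amounts from the schedule: misdemeanor DUI $4,100; elder abuse $47,000; discharging a firearm $97,000; kidnapping $155,500.
Stacking rule: highest base plus 33% of each additional charge. Highest is kidnapping at $155,500. Additional: $4,100 × 33% = $1,353; $47,000 × 33% = $15,510; $97,000 × 33% = $32,010. Combined base = $155,500 + $48,873 = $204,373.
Loss or damage exceeded $50,000 (+$2,250 flat): $204,373 + $2,250 = $206,623.
Victim suffered great bodily injury (+5%): $206,623 × 1.05 = $216,954.15.
Documented medical condition requiring ongoing local treatment (−40%): $216,954.15 × 0.6 = $130,172.49.
$130,172.49 is within the $875,000 maximum.
$130,172.49 is at or above the $1,000 minimum.
Rounded to the nearest dollar: $130,172.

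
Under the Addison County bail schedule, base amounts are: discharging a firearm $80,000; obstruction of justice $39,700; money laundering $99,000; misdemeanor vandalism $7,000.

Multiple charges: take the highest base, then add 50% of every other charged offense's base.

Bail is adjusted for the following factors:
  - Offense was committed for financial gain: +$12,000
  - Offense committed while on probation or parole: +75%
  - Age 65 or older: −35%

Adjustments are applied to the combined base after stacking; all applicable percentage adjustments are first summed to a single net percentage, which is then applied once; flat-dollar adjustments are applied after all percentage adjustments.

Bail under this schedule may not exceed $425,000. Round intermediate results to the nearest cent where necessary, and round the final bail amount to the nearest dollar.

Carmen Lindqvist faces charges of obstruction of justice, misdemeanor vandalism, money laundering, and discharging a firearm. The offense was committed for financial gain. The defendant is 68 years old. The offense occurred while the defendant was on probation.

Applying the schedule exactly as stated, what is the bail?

Base amounts from the schedule: obstruction of justice $39,700; misdemeanor vandalism $7,000; money laundering $99,000; discharging a firearm $80,000.
Stacking rule: highest base plus 50% of each additional charge. Highest is money laundering at $99,000. Additional: $39,700 × 50% = $19,850; $7,000 × 50% = $3,500; $80,000 × 50% = $40,000. Combined base = $99,000 + $63,350 = $162,350.
Net percentage adjustment: +75% −35% = +40%. $162,350 × 1.4 = $227,290.
Offense was committed for financial gain (+$12,000 flat): $227,290 + $12,000 = $239,290.
$239,290 is within the $425,000 maximum.

$239,290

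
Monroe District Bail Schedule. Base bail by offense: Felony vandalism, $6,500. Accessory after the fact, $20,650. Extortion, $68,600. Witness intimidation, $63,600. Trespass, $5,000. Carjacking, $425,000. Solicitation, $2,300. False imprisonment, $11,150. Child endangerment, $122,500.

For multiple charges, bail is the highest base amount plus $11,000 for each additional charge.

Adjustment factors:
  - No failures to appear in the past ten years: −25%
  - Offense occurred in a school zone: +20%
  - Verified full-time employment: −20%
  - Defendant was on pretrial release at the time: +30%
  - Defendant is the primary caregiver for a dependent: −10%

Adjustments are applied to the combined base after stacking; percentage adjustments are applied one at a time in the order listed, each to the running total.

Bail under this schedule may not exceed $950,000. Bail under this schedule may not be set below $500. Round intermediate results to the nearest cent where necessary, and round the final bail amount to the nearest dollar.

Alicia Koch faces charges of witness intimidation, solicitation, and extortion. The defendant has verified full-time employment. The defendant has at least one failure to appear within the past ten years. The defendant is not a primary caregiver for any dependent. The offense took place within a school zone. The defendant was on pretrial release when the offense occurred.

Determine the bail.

Base amounts from the schedule: witness intimidation $63,600; solicitation $2,300; extortion $68,600.
Stacking rule: highest base plus $11,000 per additional charge. Highest is extortion at $68,600; 2 additional charges → +$22,000. Combined base = $90,600.
Offense occurred in a school zone (+20%): $90,600 × 1.2 = $108,720.
Verified full-time employment (−20%): $108,720 × 0.8 = $86,976.
Defendant was on pretrial release at the time (+30%): $86,976 × 1.3 = $113,068.80.
$113,068.80 is within the $950,000 maximum.
$113,068.80 is at or above the $500 minimum.
Rounded to the nearest dollar: $113,069.

$113,069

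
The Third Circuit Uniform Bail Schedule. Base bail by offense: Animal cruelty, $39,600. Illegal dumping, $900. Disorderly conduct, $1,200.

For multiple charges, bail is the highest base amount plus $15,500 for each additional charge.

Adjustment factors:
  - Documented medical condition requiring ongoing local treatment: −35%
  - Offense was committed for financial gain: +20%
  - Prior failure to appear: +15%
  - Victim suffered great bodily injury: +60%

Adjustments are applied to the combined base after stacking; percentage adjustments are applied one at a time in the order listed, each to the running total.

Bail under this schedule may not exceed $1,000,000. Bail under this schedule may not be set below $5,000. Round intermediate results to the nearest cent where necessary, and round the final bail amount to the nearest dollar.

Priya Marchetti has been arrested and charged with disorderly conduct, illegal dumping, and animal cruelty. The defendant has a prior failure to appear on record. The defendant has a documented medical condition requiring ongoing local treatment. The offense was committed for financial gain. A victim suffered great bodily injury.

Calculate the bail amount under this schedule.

Base amounts from the schedule: disorderly conduct $1,200; illegal dumping $900; animal cruelty $39,600.
Stacking rule: highest base plus $15,500 per additional charge. Highest is animal cruelty at $39,600; 2 additional charges → +$31,000. Combined base = $70,600.
Documented medical condition requiring ongoing local treatment (−35%): $70,600 × 0.65 = $45,890.
Offense was committed for financial gain (+20%): $45,890 × 1.2 = $55,068.
Prior failure to appear (+15%): $55,068 × 1.15 = $63,328.20.
Victim suffered great bodily injury (+60%): $63,328.20 × 1.6 = $101,325.12.
$101,325.12 is within the $1,000,000 maximum.
$101,325.12 is at or above the $5,000 minimum.
Rounded to the nearest dollar: $101,325.

$101,325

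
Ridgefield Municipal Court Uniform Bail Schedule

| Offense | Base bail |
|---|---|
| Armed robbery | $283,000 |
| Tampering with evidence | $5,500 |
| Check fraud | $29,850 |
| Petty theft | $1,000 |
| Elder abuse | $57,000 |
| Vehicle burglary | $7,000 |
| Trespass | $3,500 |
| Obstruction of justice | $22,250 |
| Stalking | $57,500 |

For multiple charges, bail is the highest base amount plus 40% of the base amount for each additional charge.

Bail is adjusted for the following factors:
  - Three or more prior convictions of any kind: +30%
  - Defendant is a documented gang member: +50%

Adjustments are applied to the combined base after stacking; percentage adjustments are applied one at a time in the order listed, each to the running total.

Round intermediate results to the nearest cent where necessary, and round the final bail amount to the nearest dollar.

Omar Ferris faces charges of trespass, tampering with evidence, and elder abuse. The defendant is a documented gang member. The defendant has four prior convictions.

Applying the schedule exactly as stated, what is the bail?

$118,170

Base amounts from the schedule: trespass $3,500; tampering with evidence $5,500; elder abuse $57,000.
Stacking rule: highest base plus 40% of each additional charge. Highest is elder abuse at $57,000. Additional: $3,500 × 40% = $1,400; $5,500 × 40% = $2,200. Combined base = $57,000 + $3,600 = $60,600.
Three or more prior convictions of any kind (+30%): $60,600 × 1.3 = $78,780.
Defendant is a documented gang member (+50%): $78,780 × 1.5 = $118,170.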